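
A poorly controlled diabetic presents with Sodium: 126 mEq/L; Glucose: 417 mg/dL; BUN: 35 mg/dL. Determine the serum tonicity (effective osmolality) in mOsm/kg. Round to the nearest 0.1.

275.2 mOsm/kg

Effective osmolality excludes urea (freely permeant across cell membranes):
2·Na + glucose/18
= 2·126 + 417/18
= 252 + 23.17
= 275.17 mOsm/kg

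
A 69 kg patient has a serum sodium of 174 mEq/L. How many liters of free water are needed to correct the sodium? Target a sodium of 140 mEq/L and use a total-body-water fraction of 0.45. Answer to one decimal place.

TBW = 0.45 · 69 = 31.05 L
Free water deficit = TBW · (Na/140 − 1)
= 31.05 · (174/140 − 1)
= 31.05 · 0.2429
= 7.54 L

7.5 L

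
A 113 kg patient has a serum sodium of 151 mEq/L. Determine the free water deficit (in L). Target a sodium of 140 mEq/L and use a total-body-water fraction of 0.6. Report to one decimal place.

5.3 L

TBW = 0.6 · 113 = 67.8 L
Free water deficit = TBW · (Na/140 − 1)
= 67.8 · (151/140 − 1)
= 67.8 · 0.0786
= 5.33 L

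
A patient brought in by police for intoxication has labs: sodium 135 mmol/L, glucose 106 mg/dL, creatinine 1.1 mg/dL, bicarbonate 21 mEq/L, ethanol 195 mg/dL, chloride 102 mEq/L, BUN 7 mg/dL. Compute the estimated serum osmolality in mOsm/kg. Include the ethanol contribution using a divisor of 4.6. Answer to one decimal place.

320.8 mOsm/kg

Calculated osmolality = 2·Na + glucose/18 + BUN/2.8 + ethanol/4.6
= 2·135 + 106/18 + 7/2.8 + 195/4.6
= 270 + 5.89 + 2.50 + 42.39
= 320.78 mOsm/kg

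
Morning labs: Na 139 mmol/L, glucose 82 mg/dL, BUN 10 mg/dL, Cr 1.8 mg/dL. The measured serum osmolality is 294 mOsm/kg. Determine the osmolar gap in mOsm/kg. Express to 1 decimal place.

7.9 mOsm/kg

Calculated osmolality = 2·Na + glucose/18 + BUN/2.8
= 2·139 + 82/18 + 10/2.8
= 278 + 4.56 + 3.57
= 286.13 mOsm/kg ≈ 286.1 mOsm/kg
Osmolar gap = measured − calculated = 294 − 286.1 = 7.9 mOsm/kg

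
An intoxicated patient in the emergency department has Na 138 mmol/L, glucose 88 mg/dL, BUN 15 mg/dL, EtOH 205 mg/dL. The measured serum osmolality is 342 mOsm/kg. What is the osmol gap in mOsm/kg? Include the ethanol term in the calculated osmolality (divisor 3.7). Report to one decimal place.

Calculated osmolality = 2·Na + glucose/18 + BUN/2.8 + ethanol/3.7
= 2·138 + 88/18 + 15/2.8 + 205/3.7
= 276 + 4.89 + 5.36 + 55.41
= 341.66 mOsm/kg ≈ 341.7 mOsm/kg
Osmolar gap = measured − calculated = 342 − 341.7 = 0.3 mOsm/kg

0.3 mOsm/kg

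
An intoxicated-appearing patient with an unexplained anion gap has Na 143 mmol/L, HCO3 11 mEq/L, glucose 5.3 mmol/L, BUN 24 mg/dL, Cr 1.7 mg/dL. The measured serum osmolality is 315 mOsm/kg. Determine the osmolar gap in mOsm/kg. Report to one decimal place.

15.1 mOsm/kg

Calculated osmolality = 2·Na + glucose + BUN/2.8
= 2·143 + 5.3 + 24/2.8
= 286 + 5.30 + 8.57
= 299.87 mOsm/kg ≈ 299.9 mOsm/kg
Osmolar gap = measured − calculated = 315 − 299.9 = 15.1 mOsm/kg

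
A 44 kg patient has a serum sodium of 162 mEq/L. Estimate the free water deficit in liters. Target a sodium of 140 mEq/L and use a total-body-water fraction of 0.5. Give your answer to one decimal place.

3.5 L

TBW = 0.5 · 44 = 22 L
Free water deficit = TBW · (Na/140 − 1)
= 22 · (162/140 − 1)
= 22 · 0.1571
= 3.46 L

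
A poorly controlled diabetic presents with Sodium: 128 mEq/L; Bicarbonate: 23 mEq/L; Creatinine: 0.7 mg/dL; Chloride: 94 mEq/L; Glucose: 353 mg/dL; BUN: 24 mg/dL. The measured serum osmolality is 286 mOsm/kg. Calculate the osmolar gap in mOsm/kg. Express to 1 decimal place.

1.8 mOsm/kg

Calculated osmolality = 2·Na + glucose/18 + BUN/2.8
= 2·128 + 353/18 + 24/2.8
= 256 + 19.61 + 8.57
= 284.18 mOsm/kg ≈ 284.2 mOsm/kg
Osmolar gap = measured − calculated = 286 − 284.2 = 1.8 mOsm/kg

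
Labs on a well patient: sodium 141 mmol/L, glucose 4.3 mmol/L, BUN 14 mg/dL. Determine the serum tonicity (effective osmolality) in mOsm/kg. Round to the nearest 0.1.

286.3 mOsm/kg

Effective osmolality excludes urea (freely permeant across cell membranes):
2·Na + glucose
= 2·141 + 4.3
= 282 + 4.3
= 286.3 mOsm/kg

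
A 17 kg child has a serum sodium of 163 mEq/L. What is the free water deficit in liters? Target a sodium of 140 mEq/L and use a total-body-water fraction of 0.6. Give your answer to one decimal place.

1.7 L

TBW = 0.6 · 17 = 10.2 L
Free water deficit = TBW · (Na/140 − 1)
= 10.2 · (163/140 − 1)
= 10.2 · 0.1643
= 1.68 L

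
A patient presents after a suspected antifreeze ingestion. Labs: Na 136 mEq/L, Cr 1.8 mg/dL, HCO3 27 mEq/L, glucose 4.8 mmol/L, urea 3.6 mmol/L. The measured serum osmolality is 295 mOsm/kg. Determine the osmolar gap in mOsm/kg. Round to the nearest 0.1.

Calculated osmolality = 2·Na + glucose + urea
= 2·136 + 4.8 + 3.6
= 272 + 4.80 + 3.60
= 280.4 mOsm/kg ≈ 280.4 mOsm/kg
Osmolar gap = measured − calculated = 295 − 280.4 = 14.6 mOsm/kg

14.6 mOsm/kg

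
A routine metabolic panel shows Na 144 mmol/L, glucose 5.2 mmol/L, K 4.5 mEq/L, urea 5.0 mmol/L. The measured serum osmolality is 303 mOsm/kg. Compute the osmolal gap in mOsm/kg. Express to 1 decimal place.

Calculated osmolality = 2·Na + glucose + urea
= 2·144 + 5.2 + 5
= 288 + 5.20 + 5
= 298.2 mOsm/kg ≈ 298.2 mOsm/kg
Osmolar gap = measured − calculated = 303 − 298.2 = 4.8 mOsm/kg

4.8 mOsm/kg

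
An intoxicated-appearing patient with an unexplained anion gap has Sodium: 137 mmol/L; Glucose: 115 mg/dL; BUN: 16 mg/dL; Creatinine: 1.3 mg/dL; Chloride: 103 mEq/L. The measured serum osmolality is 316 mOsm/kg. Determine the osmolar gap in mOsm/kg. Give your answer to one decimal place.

29.9 mOsm/kg

Calculated osmolality = 2·Na + glucose/18 + BUN/2.8
= 2·137 + 115/18 + 16/2.8
= 274 + 6.39 + 5.71
= 286.1 mOsm/kg ≈ 286.1 mOsm/kg
Osmolar gap = measured − calculated = 316 − 286.1 = 29.9 mOsm/kg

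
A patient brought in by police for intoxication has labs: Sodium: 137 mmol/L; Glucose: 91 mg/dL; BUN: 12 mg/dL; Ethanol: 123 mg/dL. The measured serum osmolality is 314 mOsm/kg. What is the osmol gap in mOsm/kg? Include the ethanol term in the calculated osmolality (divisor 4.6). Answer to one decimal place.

Calculated osmolality = 2·Na + glucose/18 + BUN/2.8 + ethanol/4.6
= 2·137 + 91/18 + 12/2.8 + 123/4.6
= 274 + 5.06 + 4.29 + 26.74
= 310.09 mOsm/kg ≈ 310.1 mOsm/kg
Osmolar gap = measured − calculated = 314 − 310.1 = 3.9 mOsm/kg

3.9 mOsm/kg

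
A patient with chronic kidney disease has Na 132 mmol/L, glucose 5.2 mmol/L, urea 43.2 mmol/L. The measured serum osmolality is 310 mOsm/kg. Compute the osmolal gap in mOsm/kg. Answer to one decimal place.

Calculated osmolality = 2·Na + glucose + urea
= 2·132 + 5.2 + 43.2
= 264 + 5.20 + 43.20
= 312.4 mOsm/kg ≈ 312.4 mOsm/kg
Osmolar gap = measured − calculated = 310 − 312.4 = -2.4 mOsm/kg

-2.4 mOsm/kg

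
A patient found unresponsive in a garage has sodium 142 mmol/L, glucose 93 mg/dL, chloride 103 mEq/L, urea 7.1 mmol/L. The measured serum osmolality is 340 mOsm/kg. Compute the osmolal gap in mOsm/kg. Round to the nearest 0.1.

43.7 mOsm/kg

Calculated osmolality = 2·Na + glucose/18 + urea
= 2·142 + 93/18 + 7.1
= 284 + 5.17 + 7.10
= 296.27 mOsm/kg ≈ 296.3 mOsm/kg
Osmolar gap = measured − calculated = 340 − 296.3 = 43.7 mOsm/kg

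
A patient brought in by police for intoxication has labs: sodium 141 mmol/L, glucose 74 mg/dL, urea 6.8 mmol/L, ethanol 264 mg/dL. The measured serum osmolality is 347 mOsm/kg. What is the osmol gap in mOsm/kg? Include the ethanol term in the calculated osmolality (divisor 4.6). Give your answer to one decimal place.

-3.3 mOsm/kg

Calculated osmolality = 2·Na + glucose/18 + urea + ethanol/4.6
= 2·141 + 74/18 + 6.8 + 264/4.6
= 282 + 4.11 + 6.80 + 57.39
= 350.3 mOsm/kg ≈ 350.3 mOsm/kg
Osmolar gap = measured − calculated = 347 − 350.3 = -3.3 mOsm/kg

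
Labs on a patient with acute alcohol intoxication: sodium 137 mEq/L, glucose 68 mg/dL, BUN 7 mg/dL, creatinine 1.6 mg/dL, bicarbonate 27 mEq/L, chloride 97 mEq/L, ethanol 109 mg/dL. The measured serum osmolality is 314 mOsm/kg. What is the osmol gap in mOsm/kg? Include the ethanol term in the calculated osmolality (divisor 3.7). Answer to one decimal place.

Calculated osmolality = 2·Na + glucose/18 + BUN/2.8 + ethanol/3.7
= 2·137 + 68/18 + 7/2.8 + 109/3.7
= 274 + 3.78 + 2.50 + 29.46
= 309.74 mOsm/kg ≈ 309.7 mOsm/kg
Osmolar gap = measured − calculated = 314 − 309.7 = 4.3 mOsm/kg

4.3 mOsm/kg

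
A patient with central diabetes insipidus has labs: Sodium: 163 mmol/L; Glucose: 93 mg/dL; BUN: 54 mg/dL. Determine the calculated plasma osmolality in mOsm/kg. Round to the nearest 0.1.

Calculated osmolality = 2·Na + glucose/18 + BUN/2.8
= 2·163 + 93/18 + 54/2.8
= 326 + 5.17 + 19.29
= 350.46 mOsm/kg

350.5 mOsm/kg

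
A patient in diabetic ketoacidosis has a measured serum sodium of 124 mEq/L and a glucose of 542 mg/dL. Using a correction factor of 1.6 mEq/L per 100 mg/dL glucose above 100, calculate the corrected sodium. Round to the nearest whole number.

131 mEq/L

Corrected Na = measured Na + 1.6 · (glucose − 100)/100
= 124 + 1.6 · (542 − 100)/100
= 124 + 7.1
= 131.1 mEq/L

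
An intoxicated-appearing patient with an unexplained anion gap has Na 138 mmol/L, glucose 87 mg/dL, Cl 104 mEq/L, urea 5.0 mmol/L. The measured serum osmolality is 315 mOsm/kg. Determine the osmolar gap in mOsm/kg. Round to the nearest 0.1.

29.2 mOsm/kg

Calculated osmolality = 2·Na + glucose/18 + urea
= 2·138 + 87/18 + 5
= 276 + 4.83 + 5
= 285.83 mOsm/kg ≈ 285.8 mOsm/kg
Osmolar gap = measured − calculated = 315 − 285.8 = 29.2 mOsm/kg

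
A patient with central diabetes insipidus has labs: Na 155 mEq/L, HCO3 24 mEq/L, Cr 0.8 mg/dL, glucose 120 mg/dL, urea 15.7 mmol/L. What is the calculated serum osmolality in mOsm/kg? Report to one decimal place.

Calculated osmolality = 2·Na + glucose/18 + urea
= 2·155 + 120/18 + 15.7
= 310 + 6.67 + 15.70
= 332.37 mOsm/kg

332.4 mOsm/kg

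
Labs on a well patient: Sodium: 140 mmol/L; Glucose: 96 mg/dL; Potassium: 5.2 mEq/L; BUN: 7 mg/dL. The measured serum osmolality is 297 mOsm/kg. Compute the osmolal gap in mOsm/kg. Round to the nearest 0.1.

Calculated osmolality = 2·Na + glucose/18 + BUN/2.8
= 2·140 + 96/18 + 7/2.8
= 280 + 5.33 + 2.50
= 287.83 mOsm/kg ≈ 287.8 mOsm/kg
Osmolar gap = measured − calculated = 297 − 287.8 = 9.2 mOsm/kg

9.2 mOsm/kg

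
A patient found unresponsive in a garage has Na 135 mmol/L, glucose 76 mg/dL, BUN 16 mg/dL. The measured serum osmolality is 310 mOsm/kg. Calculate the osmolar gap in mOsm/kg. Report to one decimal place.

Calculated osmolality = 2·Na + glucose/18 + BUN/2.8
= 2·135 + 76/18 + 16/2.8
= 270 + 4.22 + 5.71
= 279.93 mOsm/kg ≈ 279.9 mOsm/kg
Osmolar gap = measured − calculated = 310 − 279.9 = 30.1 mOsm/kg

30.1 mOsm/kg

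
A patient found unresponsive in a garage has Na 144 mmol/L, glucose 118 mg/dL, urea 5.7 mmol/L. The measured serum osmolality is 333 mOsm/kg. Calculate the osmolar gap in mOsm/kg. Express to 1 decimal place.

Calculated osmolality = 2·Na + glucose/18 + urea
= 2·144 + 118/18 + 5.7
= 288 + 6.56 + 5.70
= 300.26 mOsm/kg ≈ 300.3 mOsm/kg
Osmolar gap = measured − calculated = 333 − 300.3 = 32.7 mOsm/kg

32.7 mOsm/kg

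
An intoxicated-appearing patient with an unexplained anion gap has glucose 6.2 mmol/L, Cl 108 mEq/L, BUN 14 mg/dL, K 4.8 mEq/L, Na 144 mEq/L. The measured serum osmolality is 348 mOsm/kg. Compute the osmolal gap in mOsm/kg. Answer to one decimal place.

48.8 mOsm/kg

Calculated osmolality = 2·Na + glucose + BUN/2.8
= 2·144 + 6.2 + 14/2.8
= 288 + 6.20 + 5
= 299.2 mOsm/kg ≈ 299.2 mOsm/kg
Osmolar gap = measured − calculated = 348 − 299.2 = 48.8 mOsm/kg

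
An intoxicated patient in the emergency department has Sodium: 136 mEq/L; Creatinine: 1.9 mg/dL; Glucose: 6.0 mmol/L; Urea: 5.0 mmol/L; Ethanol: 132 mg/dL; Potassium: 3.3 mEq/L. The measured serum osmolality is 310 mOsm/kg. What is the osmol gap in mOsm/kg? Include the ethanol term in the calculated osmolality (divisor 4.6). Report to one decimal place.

-1.7 mOsm/kg

Calculated osmolality = 2·Na + glucose + urea + ethanol/4.6
= 2·136 + 6 + 5 + 132/4.6
= 272 + 6 + 5 + 28.70
= 311.7 mOsm/kg ≈ 311.7 mOsm/kg
Osmolar gap = measured − calculated = 310 − 311.7 = -1.7 mOsm/kg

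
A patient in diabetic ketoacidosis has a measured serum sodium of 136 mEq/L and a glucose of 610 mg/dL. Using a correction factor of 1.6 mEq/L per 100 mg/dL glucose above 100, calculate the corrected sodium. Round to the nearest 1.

Corrected Na = measured Na + 1.6 · (glucose − 100)/100
= 136 + 1.6 · (610 − 100)/100
= 136 + 8.2
= 144.2 mEq/L

144 mEq/L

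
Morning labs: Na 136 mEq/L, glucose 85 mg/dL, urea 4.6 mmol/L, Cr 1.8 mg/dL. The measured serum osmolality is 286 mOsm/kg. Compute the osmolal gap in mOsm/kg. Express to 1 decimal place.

4.7 mOsm/kg

Calculated osmolality = 2·Na + glucose/18 + urea
= 2·136 + 85/18 + 4.6
= 272 + 4.72 + 4.60
= 281.32 mOsm/kg ≈ 281.3 mOsm/kg
Osmolar gap = measured − calculated = 286 − 281.3 = 4.7 mOsm/kg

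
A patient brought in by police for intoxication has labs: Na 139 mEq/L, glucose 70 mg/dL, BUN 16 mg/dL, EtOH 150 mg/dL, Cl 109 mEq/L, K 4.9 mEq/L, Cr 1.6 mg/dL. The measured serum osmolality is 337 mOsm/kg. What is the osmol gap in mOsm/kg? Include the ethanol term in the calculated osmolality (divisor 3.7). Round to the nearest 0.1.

Calculated osmolality = 2·Na + glucose/18 + BUN/2.8 + ethanol/3.7
= 2·139 + 70/18 + 16/2.8 + 150/3.7
= 278 + 3.89 + 5.71 + 40.54
= 328.14 mOsm/kg ≈ 328.1 mOsm/kg
Osmolar gap = measured − calculated = 337 − 328.1 = 8.9 mOsm/kg

8.9 mOsm/kg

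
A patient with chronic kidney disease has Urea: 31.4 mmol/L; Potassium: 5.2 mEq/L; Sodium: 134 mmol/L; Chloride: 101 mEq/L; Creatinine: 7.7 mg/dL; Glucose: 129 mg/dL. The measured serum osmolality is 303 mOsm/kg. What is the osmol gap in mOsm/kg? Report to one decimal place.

-3.6 mOsm/kg

Calculated osmolality = 2·Na + glucose/18 + urea
= 2·134 + 129/18 + 31.4
= 268 + 7.17 + 31.40
= 306.57 mOsm/kg ≈ 306.6 mOsm/kg
Osmolar gap = measured − calculated = 303 − 306.6 = -3.6 mOsm/kg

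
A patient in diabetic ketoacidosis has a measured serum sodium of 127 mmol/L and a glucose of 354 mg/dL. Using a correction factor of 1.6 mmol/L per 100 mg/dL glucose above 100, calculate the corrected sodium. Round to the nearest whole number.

Corrected Na = measured Na + 1.6 · (glucose − 100)/100
= 127 + 1.6 · (354 − 100)/100
= 127 + 4.1
= 131.1 mmol/L

131 mmol/L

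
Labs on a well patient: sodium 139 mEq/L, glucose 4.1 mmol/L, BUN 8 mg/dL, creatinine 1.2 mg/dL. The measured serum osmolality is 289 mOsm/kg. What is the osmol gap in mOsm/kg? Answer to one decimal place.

4.0 mOsm/kg

Calculated osmolality = 2·Na + glucose + BUN/2.8
= 2·139 + 4.1 + 8/2.8
= 278 + 4.10 + 2.86
= 284.96 mOsm/kg ≈ 285.0 mOsm/kg
Osmolar gap = measured − calculated = 289 − 285.0 = 4.0 mOsm/kg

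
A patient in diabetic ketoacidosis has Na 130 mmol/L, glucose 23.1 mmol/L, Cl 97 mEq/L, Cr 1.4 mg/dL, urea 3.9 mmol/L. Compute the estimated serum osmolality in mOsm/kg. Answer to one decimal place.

Calculated osmolality = 2·Na + glucose + urea
= 2·130 + 23.1 + 3.9
= 260 + 23.10 + 3.90
= 287 mOsm/kg

287.0 mOsm/kg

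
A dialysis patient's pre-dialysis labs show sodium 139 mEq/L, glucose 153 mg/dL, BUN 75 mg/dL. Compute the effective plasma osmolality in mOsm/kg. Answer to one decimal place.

286.5 mOsm/kg

Effective osmolality excludes urea (freely permeant across cell membranes):
2·Na + glucose/18
= 2·139 + 153/18
= 278 + 8.5
= 286.5 mOsm/kg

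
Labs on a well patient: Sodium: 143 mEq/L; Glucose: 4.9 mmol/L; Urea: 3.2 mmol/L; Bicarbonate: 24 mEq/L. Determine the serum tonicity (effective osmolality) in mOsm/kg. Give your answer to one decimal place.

Effective osmolality excludes urea (freely permeant across cell membranes):
2·Na + glucose
= 2·143 + 4.9
= 286 + 4.9
= 290.9 mOsm/kg

290.9 mOsm/kg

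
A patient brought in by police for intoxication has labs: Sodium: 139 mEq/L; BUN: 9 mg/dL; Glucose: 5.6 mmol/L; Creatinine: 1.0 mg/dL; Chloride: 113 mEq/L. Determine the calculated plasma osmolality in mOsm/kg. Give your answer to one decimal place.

Calculated osmolality = 2·Na + glucose + BUN/2.8
= 2·139 + 5.6 + 9/2.8
= 278 + 5.60 + 3.21
= 286.81 mOsm/kg

286.8 mOsm/kg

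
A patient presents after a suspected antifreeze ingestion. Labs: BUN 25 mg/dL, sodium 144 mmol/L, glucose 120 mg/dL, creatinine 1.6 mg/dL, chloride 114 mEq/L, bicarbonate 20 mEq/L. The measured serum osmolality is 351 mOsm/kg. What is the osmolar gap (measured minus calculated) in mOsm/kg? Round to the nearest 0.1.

47.4 mOsm/kg

Calculated osmolality = 2·Na + glucose/18 + BUN/2.8
= 2·144 + 120/18 + 25/2.8
= 288 + 6.67 + 8.93
= 303.6 mOsm/kg ≈ 303.6 mOsm/kg
Osmolar gap = measured − calculated = 351 − 303.6 = 47.4 mOsm/kg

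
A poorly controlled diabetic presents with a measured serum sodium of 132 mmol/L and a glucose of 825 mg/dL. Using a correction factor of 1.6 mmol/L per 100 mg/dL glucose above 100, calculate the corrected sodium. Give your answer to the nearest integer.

Corrected Na = measured Na + 1.6 · (glucose − 100)/100
= 132 + 1.6 · (825 − 100)/100
= 132 + 11.6
= 143.6 mmol/L

144 mmol/L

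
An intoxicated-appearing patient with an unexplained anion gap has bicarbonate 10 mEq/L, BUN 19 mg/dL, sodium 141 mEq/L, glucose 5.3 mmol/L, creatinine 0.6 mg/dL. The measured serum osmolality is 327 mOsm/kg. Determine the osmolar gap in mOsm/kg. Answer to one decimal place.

32.9 mOsm/kg

Calculated osmolality = 2·Na + glucose + BUN/2.8
= 2·141 + 5.3 + 19/2.8
= 282 + 5.30 + 6.79
= 294.09 mOsm/kg ≈ 294.1 mOsm/kg
Osmolar gap = measured − calculated = 327 − 294.1 = 32.9 mOsm/kg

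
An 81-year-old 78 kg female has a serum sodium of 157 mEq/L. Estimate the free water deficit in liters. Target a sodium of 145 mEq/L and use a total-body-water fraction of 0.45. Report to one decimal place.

2.9 L

TBW = 0.45 · 78 = 35.1 L
Free water deficit = TBW · (Na/145 − 1)
= 35.1 · (157/145 − 1)
= 35.1 · 0.0828
= 2.91 L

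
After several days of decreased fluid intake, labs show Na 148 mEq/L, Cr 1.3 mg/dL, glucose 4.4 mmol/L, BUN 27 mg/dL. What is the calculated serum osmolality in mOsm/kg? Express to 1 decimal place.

Calculated osmolality = 2·Na + glucose + BUN/2.8
= 2·148 + 4.4 + 27/2.8
= 296 + 4.40 + 9.64
= 310.04 mOsm/kg

310.0 mOsm/kg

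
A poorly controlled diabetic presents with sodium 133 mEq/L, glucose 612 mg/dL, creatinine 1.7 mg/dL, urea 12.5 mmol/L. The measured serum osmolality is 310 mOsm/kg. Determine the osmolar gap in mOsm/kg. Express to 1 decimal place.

Calculated osmolality = 2·Na + glucose/18 + urea
= 2·133 + 612/18 + 12.5
= 266 + 34 + 12.50
= 312.5 mOsm/kg ≈ 312.5 mOsm/kg
Osmolar gap = measured − calculated = 310 − 312.5 = -2.5 mOsm/kg

-2.5 mOsm/kg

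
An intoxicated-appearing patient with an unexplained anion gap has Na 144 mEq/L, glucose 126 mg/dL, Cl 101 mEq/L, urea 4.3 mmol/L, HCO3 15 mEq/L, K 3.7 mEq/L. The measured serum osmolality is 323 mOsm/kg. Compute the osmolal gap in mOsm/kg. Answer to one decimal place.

23.7 mOsm/kg

Calculated osmolality = 2·Na + glucose/18 + urea
= 2·144 + 126/18 + 4.3
= 288 + 7 + 4.30
= 299.3 mOsm/kg ≈ 299.3 mOsm/kg
Osmolar gap = measured − calculated = 323 − 299.3 = 23.7 mOsm/kg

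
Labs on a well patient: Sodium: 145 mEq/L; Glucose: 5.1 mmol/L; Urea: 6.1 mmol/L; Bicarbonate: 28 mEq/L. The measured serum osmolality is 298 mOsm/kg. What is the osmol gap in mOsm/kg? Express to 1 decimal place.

Calculated osmolality = 2·Na + glucose + urea
= 2·145 + 5.1 + 6.1
= 290 + 5.10 + 6.10
= 301.2 mOsm/kg ≈ 301.2 mOsm/kg
Osmolar gap = measured − calculated = 298 − 301.2 = -3.2 mOsm/kg

-3.2 mOsm/kg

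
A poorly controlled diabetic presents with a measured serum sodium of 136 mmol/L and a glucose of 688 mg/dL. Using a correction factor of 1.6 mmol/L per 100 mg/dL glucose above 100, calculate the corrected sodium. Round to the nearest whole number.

Corrected Na = measured Na + 1.6 · (glucose − 100)/100
= 136 + 1.6 · (688 − 100)/100
= 136 + 9.4
= 145.4 mmol/L

145 mmol/L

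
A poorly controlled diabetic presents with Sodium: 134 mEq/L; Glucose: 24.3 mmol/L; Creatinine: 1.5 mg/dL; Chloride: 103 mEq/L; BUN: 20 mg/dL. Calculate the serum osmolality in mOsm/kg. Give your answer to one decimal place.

Calculated osmolality = 2·Na + glucose + BUN/2.8
= 2·134 + 24.3 + 20/2.8
= 268 + 24.30 + 7.14
= 299.44 mOsm/kg

299.4 mOsm/kg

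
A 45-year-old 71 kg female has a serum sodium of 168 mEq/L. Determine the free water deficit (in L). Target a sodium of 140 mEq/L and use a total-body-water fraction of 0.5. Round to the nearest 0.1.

TBW = 0.5 · 71 = 35.5 L
Free water deficit = TBW · (Na/140 − 1)
= 35.5 · (168/140 − 1)
= 35.5 · 0.2
= 7.1 L

7.1 L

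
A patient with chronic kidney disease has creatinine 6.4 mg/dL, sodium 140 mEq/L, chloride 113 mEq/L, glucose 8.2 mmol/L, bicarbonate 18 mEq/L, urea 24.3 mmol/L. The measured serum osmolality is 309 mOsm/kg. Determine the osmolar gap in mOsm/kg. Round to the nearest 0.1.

Calculated osmolality = 2·Na + glucose + urea
= 2·140 + 8.2 + 24.3
= 280 + 8.20 + 24.30
= 312.5 mOsm/kg ≈ 312.5 mOsm/kg
Osmolar gap = measured − calculated = 309 − 312.5 = -3.5 mOsm/kg

-3.5 mOsm/kg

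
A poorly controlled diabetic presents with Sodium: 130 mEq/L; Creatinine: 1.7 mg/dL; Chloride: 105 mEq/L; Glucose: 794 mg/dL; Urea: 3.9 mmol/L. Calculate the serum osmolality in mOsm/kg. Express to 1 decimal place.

Calculated osmolality = 2·Na + glucose/18 + urea
= 2·130 + 794/18 + 3.9
= 260 + 44.11 + 3.90
= 308.01 mOsm/kg

308.0 mOsm/kg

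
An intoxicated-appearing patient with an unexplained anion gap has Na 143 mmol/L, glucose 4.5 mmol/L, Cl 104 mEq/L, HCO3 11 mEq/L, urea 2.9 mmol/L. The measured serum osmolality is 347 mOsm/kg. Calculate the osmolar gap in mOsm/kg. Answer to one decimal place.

53.6 mOsm/kg

Calculated osmolality = 2·Na + glucose + urea
= 2·143 + 4.5 + 2.9
= 286 + 4.50 + 2.90
= 293.4 mOsm/kg ≈ 293.4 mOsm/kg
Osmolar gap = measured − calculated = 347 − 293.4 = 53.6 mOsm/kg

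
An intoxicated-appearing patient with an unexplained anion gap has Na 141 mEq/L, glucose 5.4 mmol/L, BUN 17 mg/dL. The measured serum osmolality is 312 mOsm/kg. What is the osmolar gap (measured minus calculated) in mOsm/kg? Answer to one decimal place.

18.5 mOsm/kg

Calculated osmolality = 2·Na + glucose + BUN/2.8
= 2·141 + 5.4 + 17/2.8
= 282 + 5.40 + 6.07
= 293.47 mOsm/kg ≈ 293.5 mOsm/kg
Osmolar gap = measured − calculated = 312 − 293.5 = 18.5 mOsm/kg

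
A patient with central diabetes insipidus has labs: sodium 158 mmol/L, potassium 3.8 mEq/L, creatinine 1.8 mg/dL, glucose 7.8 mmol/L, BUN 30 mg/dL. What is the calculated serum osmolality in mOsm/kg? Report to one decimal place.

Calculated osmolality = 2·Na + glucose + BUN/2.8
= 2·158 + 7.8 + 30/2.8
= 316 + 7.80 + 10.71
= 334.51 mOsm/kg

334.5 mOsm/kg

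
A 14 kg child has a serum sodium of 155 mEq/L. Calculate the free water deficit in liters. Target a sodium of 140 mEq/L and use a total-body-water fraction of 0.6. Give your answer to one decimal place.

0.9 L

TBW = 0.6 · 14 = 8.4 L
Free water deficit = TBW · (Na/140 − 1)
= 8.4 · (155/140 − 1)
= 8.4 · 0.1071
= 0.9 L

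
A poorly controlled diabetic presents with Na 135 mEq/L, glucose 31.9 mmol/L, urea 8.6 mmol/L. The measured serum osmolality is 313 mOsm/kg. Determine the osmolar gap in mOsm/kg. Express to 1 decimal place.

2.5 mOsm/kg

Calculated osmolality = 2·Na + glucose + urea
= 2·135 + 31.9 + 8.6
= 270 + 31.90 + 8.60
= 310.5 mOsm/kg ≈ 310.5 mOsm/kg
Osmolar gap = measured − calculated = 313 − 310.5 = 2.5 mOsm/kg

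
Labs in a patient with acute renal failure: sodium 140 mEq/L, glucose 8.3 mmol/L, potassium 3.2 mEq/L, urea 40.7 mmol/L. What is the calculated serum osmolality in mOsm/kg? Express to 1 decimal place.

329.0 mOsm/kg

Calculated osmolality = 2·Na + glucose + urea
= 2·140 + 8.3 + 40.7
= 280 + 8.30 + 40.70
= 329 mOsm/kg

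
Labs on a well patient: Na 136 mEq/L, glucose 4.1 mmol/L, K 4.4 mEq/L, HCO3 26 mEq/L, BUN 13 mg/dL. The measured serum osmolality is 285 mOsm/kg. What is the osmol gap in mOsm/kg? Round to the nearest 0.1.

Calculated osmolality = 2·Na + glucose + BUN/2.8
= 2·136 + 4.1 + 13/2.8
= 272 + 4.10 + 4.64
= 280.74 mOsm/kg ≈ 280.7 mOsm/kg
Osmolar gap = measured − calculated = 285 − 280.7 = 4.3 mOsm/kg

4.3 mOsm/kg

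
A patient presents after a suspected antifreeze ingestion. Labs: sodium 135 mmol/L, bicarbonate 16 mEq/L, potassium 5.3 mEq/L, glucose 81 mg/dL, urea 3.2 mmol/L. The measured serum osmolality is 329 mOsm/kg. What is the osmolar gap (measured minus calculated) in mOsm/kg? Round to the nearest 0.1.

51.3 mOsm/kg

Calculated osmolality = 2·Na + glucose/18 + urea
= 2·135 + 81/18 + 3.2
= 270 + 4.50 + 3.20
= 277.7 mOsm/kg ≈ 277.7 mOsm/kg
Osmolar gap = measured − calculated = 329 − 277.7 = 51.3 mOsm/kg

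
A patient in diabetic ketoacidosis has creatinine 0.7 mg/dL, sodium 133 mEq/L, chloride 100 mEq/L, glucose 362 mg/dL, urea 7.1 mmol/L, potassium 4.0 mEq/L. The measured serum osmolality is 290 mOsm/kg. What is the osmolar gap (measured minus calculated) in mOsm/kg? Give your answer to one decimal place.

Calculated osmolality = 2·Na + glucose/18 + urea
= 2·133 + 362/18 + 7.1
= 266 + 20.11 + 7.10
= 293.21 mOsm/kg ≈ 293.2 mOsm/kg
Osmolar gap = measured − calculated = 290 − 293.2 = -3.2 mOsm/kg

-3.2 mOsm/kg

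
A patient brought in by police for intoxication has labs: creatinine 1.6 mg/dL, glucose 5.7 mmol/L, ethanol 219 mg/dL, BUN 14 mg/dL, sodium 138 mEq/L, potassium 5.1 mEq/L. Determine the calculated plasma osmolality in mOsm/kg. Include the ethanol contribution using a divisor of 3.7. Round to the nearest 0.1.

345.9 mOsm/kg

Calculated osmolality = 2·Na + glucose + BUN/2.8 + ethanol/3.7
= 2·138 + 5.7 + 14/2.8 + 219/3.7
= 276 + 5.70 + 5 + 59.19
= 345.89 mOsm/kg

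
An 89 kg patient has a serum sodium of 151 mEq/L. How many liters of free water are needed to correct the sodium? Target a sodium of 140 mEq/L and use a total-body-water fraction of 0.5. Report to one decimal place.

TBW = 0.5 · 89 = 44.5 L
Free water deficit = TBW · (Na/140 − 1)
= 44.5 · (151/140 − 1)
= 44.5 · 0.0786
= 3.5 L

3.5 L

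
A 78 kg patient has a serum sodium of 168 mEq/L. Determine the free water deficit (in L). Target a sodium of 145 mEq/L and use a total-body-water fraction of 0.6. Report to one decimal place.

TBW = 0.6 · 78 = 46.8 L
Free water deficit = TBW · (Na/145 − 1)
= 46.8 · (168/145 − 1)
= 46.8 · 0.1586
= 7.42 L

7.4 L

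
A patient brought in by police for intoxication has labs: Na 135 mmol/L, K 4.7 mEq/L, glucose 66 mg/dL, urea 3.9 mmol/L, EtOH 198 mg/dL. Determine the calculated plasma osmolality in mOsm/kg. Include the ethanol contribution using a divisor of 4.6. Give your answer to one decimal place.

320.6 mOsm/kg

Calculated osmolality = 2·Na + glucose/18 + urea + ethanol/4.6
= 2·135 + 66/18 + 3.9 + 198/4.6
= 270 + 3.67 + 3.90 + 43.04
= 320.61 mOsm/kg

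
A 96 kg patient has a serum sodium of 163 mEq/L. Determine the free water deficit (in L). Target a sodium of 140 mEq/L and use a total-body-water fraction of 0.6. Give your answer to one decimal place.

9.5 L

TBW = 0.6 · 96 = 57.6 L
Free water deficit = TBW · (Na/140 − 1)
= 57.6 · (163/140 − 1)
= 57.6 · 0.1643
= 9.46 L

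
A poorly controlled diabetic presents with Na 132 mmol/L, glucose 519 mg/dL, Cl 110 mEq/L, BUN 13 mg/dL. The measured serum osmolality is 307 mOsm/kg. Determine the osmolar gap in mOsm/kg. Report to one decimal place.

9.5 mOsm/kg

Calculated osmolality = 2·Na + glucose/18 + BUN/2.8
= 2·132 + 519/18 + 13/2.8
= 264 + 28.83 + 4.64
= 297.47 mOsm/kg ≈ 297.5 mOsm/kg
Osmolar gap = measured − calculated = 307 − 297.5 = 9.5 mOsm/kg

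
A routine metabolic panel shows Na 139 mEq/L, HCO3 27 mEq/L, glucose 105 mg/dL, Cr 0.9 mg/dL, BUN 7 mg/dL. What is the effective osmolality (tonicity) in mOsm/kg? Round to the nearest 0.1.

283.8 mOsm/kg

Effective osmolality excludes urea (freely permeant across cell membranes):
2·Na + glucose/18
= 2·139 + 105/18
= 278 + 5.83
= 283.83 mOsm/kg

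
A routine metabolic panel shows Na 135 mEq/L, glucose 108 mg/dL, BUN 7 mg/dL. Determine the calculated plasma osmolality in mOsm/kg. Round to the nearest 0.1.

Calculated osmolality = 2·Na + glucose/18 + BUN/2.8
= 2·135 + 108/18 + 7/2.8
= 270 + 6 + 2.50
= 278.5 mOsm/kg

278.5 mOsm/kg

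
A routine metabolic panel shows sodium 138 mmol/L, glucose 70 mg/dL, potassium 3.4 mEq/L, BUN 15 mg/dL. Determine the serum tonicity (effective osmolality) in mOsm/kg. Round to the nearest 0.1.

279.9 mOsm/kg

Effective osmolality excludes urea (freely permeant across cell membranes):
2·Na + glucose/18
= 2·138 + 70/18
= 276 + 3.89
= 279.89 mOsm/kg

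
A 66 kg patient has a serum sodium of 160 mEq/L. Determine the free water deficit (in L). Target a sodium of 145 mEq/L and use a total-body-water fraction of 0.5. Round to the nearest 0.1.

TBW = 0.5 · 66 = 33 L
Free water deficit = TBW · (Na/145 − 1)
= 33 · (160/145 − 1)
= 33 · 0.1034
= 3.41 L

3.4 L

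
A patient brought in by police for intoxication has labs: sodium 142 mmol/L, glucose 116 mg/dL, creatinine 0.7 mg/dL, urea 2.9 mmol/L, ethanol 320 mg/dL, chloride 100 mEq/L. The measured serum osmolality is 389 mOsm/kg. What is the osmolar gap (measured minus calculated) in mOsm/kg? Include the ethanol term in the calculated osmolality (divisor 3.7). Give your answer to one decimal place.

9.2 mOsm/kg

Calculated osmolality = 2·Na + glucose/18 + urea + ethanol/3.7
= 2·142 + 116/18 + 2.9 + 320/3.7
= 284 + 6.44 + 2.90 + 86.49
= 379.83 mOsm/kg ≈ 379.8 mOsm/kg
Osmolar gap = measured − calculated = 389 − 379.8 = 9.2 mOsm/kg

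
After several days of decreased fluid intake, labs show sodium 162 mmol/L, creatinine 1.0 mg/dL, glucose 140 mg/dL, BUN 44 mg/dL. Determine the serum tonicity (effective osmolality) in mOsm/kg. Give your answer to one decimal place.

331.8 mOsm/kg

Effective osmolality excludes urea (freely permeant across cell membranes):
2·Na + glucose/18
= 2·162 + 140/18
= 324 + 7.78
= 331.78 mOsm/kg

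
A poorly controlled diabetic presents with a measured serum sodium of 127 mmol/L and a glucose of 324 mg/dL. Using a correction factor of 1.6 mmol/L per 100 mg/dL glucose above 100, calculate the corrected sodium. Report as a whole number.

131 mmol/L

Corrected Na = measured Na + 1.6 · (glucose − 100)/100
= 127 + 1.6 · (324 − 100)/100
= 127 + 3.6
= 130.6 mmol/L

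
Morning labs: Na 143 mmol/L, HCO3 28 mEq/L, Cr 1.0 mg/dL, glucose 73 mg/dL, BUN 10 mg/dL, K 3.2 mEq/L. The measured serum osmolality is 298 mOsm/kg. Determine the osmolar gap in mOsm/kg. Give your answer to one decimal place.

Calculated osmolality = 2·Na + glucose/18 + BUN/2.8
= 2·143 + 73/18 + 10/2.8
= 286 + 4.06 + 3.57
= 293.63 mOsm/kg ≈ 293.6 mOsm/kg
Osmolar gap = measured − calculated = 298 − 293.6 = 4.4 mOsm/kg

4.4 mOsm/kg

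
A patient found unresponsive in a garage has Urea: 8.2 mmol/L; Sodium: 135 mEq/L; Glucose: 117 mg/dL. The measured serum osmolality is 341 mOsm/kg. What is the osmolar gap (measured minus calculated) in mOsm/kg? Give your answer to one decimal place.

Calculated osmolality = 2·Na + glucose/18 + urea
= 2·135 + 117/18 + 8.2
= 270 + 6.50 + 8.20
= 284.7 mOsm/kg ≈ 284.7 mOsm/kg
Osmolar gap = measured − calculated = 341 − 284.7 = 56.3 mOsm/kg

56.3 mOsm/kg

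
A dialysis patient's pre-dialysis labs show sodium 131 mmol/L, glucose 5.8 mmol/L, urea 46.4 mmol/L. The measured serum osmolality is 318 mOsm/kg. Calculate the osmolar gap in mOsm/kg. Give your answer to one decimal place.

Calculated osmolality = 2·Na + glucose + urea
= 2·131 + 5.8 + 46.4
= 262 + 5.80 + 46.40
= 314.2 mOsm/kg ≈ 314.2 mOsm/kg
Osmolar gap = measured − calculated = 318 − 314.2 = 3.8 mOsm/kg

3.8 mOsm/kg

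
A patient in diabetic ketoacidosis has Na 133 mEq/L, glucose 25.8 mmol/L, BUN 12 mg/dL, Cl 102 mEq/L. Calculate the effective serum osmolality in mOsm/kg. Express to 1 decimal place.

Effective osmolality excludes urea (freely permeant across cell membranes):
2·Na + glucose
= 2·133 + 25.8
= 266 + 25.8
= 291.8 mOsm/kg

291.8 mOsm/kg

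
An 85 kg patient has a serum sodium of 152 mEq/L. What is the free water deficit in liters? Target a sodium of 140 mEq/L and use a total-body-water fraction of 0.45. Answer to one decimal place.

TBW = 0.45 · 85 = 38.25 L
Free water deficit = TBW · (Na/140 − 1)
= 38.25 · (152/140 − 1)
= 38.25 · 0.0857
= 3.28 L

3.3 L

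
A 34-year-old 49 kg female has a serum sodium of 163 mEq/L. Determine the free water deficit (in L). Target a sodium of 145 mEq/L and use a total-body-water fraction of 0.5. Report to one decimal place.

3.0 L

TBW = 0.5 · 49 = 24.5 L
Free water deficit = TBW · (Na/145 − 1)
= 24.5 · (163/145 − 1)
= 24.5 · 0.1241
= 3.04 L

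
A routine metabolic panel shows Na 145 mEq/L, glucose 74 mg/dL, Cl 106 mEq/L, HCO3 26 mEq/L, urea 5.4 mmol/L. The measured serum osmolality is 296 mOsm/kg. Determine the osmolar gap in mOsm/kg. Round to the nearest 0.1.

-3.5 mOsm/kg

Calculated osmolality = 2·Na + glucose/18 + urea
= 2·145 + 74/18 + 5.4
= 290 + 4.11 + 5.40
= 299.51 mOsm/kg ≈ 299.5 mOsm/kg
Osmolar gap = measured − calculated = 296 − 299.5 = -3.5 mOsm/kg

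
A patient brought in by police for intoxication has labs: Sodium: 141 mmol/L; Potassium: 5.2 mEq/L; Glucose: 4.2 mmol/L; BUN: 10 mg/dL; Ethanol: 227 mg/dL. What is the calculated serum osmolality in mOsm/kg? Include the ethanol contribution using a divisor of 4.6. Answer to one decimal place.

339.1 mOsm/kg

Calculated osmolality = 2·Na + glucose + BUN/2.8 + ethanol/4.6
= 2·141 + 4.2 + 10/2.8 + 227/4.6
= 282 + 4.20 + 3.57 + 49.35
= 339.12 mOsm/kg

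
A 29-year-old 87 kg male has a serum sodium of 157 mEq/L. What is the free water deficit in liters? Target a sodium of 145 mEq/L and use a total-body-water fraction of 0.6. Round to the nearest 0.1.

4.3 L

TBW = 0.6 · 87 = 52.2 L
Free water deficit = TBW · (Na/145 − 1)
= 52.2 · (157/145 − 1)
= 52.2 · 0.0828
= 4.32 L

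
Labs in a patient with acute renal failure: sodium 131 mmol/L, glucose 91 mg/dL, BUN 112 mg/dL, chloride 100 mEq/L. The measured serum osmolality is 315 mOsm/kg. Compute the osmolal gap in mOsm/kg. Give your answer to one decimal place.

Calculated osmolality = 2·Na + glucose/18 + BUN/2.8
= 2·131 + 91/18 + 112/2.8
= 262 + 5.06 + 40
= 307.06 mOsm/kg ≈ 307.1 mOsm/kg
Osmolar gap = measured − calculated = 315 − 307.1 = 7.9 mOsm/kg

7.9 mOsm/kg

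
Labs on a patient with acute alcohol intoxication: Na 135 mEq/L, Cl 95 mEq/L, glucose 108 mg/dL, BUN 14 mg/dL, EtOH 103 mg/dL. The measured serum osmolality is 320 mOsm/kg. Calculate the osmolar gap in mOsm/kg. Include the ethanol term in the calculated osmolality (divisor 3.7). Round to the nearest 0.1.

Calculated osmolality = 2·Na + glucose/18 + BUN/2.8 + ethanol/3.7
= 2·135 + 108/18 + 14/2.8 + 103/3.7
= 270 + 6 + 5 + 27.84
= 308.84 mOsm/kg ≈ 308.8 mOsm/kg
Osmolar gap = measured − calculated = 320 − 308.8 = 11.2 mOsm/kg

11.2 mOsm/kg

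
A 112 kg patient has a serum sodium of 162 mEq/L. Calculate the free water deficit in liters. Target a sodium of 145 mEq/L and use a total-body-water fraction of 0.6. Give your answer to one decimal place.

7.9 L

TBW = 0.6 · 112 = 67.2 L
Free water deficit = TBW · (Na/145 − 1)
= 67.2 · (162/145 − 1)
= 67.2 · 0.1172
= 7.88 L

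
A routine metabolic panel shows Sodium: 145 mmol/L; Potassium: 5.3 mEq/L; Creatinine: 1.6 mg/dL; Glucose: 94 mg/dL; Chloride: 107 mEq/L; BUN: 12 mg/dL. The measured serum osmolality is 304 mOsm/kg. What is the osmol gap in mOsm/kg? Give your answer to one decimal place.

Calculated osmolality = 2·Na + glucose/18 + BUN/2.8
= 2·145 + 94/18 + 12/2.8
= 290 + 5.22 + 4.29
= 299.51 mOsm/kg ≈ 299.5 mOsm/kg
Osmolar gap = measured − calculated = 304 − 299.5 = 4.5 mOsm/kg

4.5 mOsm/kg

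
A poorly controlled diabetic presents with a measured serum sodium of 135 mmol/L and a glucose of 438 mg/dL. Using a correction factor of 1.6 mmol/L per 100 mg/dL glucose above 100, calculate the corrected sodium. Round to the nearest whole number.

140 mmol/L

Corrected Na = measured Na + 1.6 · (glucose − 100)/100
= 135 + 1.6 · (438 − 100)/100
= 135 + 5.4
= 140.4 mmol/L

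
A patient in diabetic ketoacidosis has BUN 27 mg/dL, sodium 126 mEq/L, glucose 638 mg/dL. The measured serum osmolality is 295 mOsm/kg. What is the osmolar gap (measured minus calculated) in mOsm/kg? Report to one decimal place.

-2.1 mOsm/kg

Calculated osmolality = 2·Na + glucose/18 + BUN/2.8
= 2·126 + 638/18 + 27/2.8
= 252 + 35.44 + 9.64
= 297.08 mOsm/kg ≈ 297.1 mOsm/kg
Osmolar gap = measured − calculated = 295 − 297.1 = -2.1 mOsm/kg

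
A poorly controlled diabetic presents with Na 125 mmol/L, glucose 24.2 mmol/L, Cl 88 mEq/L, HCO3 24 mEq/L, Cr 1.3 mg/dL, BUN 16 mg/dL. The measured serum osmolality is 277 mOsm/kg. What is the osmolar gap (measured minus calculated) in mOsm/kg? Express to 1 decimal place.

-2.9 mOsm/kg

Calculated osmolality = 2·Na + glucose + BUN/2.8
= 2·125 + 24.2 + 16/2.8
= 250 + 24.20 + 5.71
= 279.91 mOsm/kg ≈ 279.9 mOsm/kg
Osmolar gap = measured − calculated = 277 − 279.9 = -2.9 mOsm/kg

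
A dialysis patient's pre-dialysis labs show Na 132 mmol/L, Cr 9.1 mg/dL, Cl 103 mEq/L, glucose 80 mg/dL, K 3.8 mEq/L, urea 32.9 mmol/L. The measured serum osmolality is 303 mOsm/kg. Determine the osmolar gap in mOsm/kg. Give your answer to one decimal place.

1.7 mOsm/kg

Calculated osmolality = 2·Na + glucose/18 + urea
= 2·132 + 80/18 + 32.9
= 264 + 4.44 + 32.90
= 301.34 mOsm/kg ≈ 301.3 mOsm/kg
Osmolar gap = measured − calculated = 303 − 301.3 = 1.7 mOsm/kg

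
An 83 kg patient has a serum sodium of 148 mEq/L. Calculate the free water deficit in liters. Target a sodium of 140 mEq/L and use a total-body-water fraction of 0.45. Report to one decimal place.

2.1 L

TBW = 0.45 · 83 = 37.35 L
Free water deficit = TBW · (Na/140 − 1)
= 37.35 · (148/140 − 1)
= 37.35 · 0.0571
= 2.13 L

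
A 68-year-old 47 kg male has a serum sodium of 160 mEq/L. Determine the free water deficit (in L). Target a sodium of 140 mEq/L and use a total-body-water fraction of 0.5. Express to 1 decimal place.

TBW = 0.5 · 47 = 23.5 L
Free water deficit = TBW · (Na/140 − 1)
= 23.5 · (160/140 − 1)
= 23.5 · 0.1429
= 3.36 L

3.4 L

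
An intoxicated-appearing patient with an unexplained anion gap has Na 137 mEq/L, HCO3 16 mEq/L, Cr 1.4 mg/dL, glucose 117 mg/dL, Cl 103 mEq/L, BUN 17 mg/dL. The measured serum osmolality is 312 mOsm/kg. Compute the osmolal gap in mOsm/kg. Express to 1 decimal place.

Calculated osmolality = 2·Na + glucose/18 + BUN/2.8
= 2·137 + 117/18 + 17/2.8
= 274 + 6.50 + 6.07
= 286.57 mOsm/kg ≈ 286.6 mOsm/kg
Osmolar gap = measured − calculated = 312 − 286.6 = 25.4 mOsm/kg

25.4 mOsm/kg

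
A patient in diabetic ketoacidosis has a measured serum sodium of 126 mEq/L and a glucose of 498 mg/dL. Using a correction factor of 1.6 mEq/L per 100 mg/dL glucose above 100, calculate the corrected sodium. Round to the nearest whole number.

Corrected Na = measured Na + 1.6 · (glucose − 100)/100
= 126 + 1.6 · (498 − 100)/100
= 126 + 6.4
= 132.4 mEq/L

132 mEq/L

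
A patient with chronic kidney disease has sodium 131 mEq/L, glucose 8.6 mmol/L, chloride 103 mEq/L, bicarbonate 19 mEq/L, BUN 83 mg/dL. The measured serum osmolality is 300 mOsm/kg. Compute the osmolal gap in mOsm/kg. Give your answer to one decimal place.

Calculated osmolality = 2·Na + glucose + BUN/2.8
= 2·131 + 8.6 + 83/2.8
= 262 + 8.60 + 29.64
= 300.24 mOsm/kg ≈ 300.2 mOsm/kg
Osmolar gap = measured − calculated = 300 − 300.2 = -0.2 mOsm/kg

-0.2 mOsm/kg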